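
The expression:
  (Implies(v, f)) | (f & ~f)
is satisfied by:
  {f: True, v: False}
  {v: False, f: False}
  {v: True, f: True}


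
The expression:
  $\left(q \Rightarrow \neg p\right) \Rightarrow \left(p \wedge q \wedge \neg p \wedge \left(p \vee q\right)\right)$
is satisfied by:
  {p: True, q: True}


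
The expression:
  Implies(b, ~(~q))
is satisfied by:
  {q: True, b: False}
  {b: False, q: False}
  {b: True, q: True}


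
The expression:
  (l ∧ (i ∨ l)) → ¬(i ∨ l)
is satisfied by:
  {l: False}


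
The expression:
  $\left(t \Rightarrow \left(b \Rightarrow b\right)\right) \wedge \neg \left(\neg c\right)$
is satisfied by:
  {c: True}


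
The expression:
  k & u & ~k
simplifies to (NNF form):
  False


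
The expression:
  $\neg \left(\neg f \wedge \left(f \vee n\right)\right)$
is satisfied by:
  {f: True, n: False}
  {n: False, f: False}
  {n: True, f: True}


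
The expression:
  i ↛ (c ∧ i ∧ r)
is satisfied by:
  {i: True, c: False, r: False}
  {r: True, i: True, c: False}
  {c: True, i: True, r: False}


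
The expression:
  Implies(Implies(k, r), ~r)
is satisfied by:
  {r: False}


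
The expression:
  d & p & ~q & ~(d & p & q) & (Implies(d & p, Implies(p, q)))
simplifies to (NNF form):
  False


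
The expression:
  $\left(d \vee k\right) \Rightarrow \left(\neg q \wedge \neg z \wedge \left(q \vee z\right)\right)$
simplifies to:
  $\neg d \wedge \neg k$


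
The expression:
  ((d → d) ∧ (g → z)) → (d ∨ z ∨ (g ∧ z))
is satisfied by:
  {d: True, z: True, g: True}
  {d: True, z: True, g: False}
  {d: True, g: True, z: False}
  {d: True, g: False, z: False}
  {z: True, g: True, d: False}
  {z: True, g: False, d: False}
  {g: True, z: False, d: False}


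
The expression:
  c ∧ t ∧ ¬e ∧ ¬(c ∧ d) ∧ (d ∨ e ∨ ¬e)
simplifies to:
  c ∧ t ∧ ¬d ∧ ¬e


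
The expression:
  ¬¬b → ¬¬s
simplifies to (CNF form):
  s ∨ ¬b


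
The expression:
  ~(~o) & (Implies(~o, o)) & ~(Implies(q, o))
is never true.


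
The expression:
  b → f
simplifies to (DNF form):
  f ∨ ¬b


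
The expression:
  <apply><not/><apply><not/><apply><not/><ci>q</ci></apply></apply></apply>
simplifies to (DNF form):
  <apply><not/><ci>q</ci></apply>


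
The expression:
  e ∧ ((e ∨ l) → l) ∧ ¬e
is never true.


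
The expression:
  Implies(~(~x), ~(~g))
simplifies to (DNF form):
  g | ~x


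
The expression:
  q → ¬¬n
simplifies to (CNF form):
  n ∨ ¬q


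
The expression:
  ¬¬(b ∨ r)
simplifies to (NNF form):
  b ∨ r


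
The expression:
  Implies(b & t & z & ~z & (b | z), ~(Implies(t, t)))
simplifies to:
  True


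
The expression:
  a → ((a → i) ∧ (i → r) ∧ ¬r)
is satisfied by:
  {a: False}


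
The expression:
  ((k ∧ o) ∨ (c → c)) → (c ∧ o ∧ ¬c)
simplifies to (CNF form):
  False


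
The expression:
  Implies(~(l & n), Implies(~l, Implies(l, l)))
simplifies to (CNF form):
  True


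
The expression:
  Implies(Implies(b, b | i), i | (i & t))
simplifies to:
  i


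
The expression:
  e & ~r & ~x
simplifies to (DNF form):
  e & ~r & ~x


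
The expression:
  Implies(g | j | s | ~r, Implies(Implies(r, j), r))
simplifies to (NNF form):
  r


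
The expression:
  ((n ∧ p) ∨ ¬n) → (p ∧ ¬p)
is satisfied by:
  {n: True, p: False}


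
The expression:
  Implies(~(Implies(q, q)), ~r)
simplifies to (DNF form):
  True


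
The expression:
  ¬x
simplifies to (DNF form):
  ¬x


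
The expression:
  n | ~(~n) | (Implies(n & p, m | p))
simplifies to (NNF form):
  True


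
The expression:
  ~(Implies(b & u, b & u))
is never true.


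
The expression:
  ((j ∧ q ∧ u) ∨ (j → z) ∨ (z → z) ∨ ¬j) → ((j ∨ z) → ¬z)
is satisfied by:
  {z: False}


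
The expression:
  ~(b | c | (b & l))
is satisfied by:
  {b: False, c: False}


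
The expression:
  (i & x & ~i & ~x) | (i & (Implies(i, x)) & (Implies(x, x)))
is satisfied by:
  {i: True, x: True}


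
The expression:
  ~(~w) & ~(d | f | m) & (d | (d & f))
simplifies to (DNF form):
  False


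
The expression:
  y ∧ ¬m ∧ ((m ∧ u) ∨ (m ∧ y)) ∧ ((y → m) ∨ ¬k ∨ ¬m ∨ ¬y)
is never true.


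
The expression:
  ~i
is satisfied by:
  {i: False}


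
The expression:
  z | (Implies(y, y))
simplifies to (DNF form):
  True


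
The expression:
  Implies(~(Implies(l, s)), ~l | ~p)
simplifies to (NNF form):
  s | ~l | ~p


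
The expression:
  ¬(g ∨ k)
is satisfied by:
  {g: False, k: False}


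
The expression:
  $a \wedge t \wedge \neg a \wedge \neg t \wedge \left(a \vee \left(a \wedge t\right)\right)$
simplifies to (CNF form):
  $\text{False}$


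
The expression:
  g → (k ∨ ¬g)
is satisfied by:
  {k: True, g: False}
  {g: False, k: False}
  {g: True, k: True}


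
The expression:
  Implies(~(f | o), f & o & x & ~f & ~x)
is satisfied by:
  {o: True, f: True}
  {o: True, f: False}
  {f: True, o: False}


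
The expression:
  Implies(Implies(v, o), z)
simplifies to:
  z | (v & ~o)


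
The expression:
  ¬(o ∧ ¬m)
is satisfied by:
  {m: True, o: False}
  {o: False, m: False}
  {o: True, m: True}


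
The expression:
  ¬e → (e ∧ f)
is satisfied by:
  {e: True}


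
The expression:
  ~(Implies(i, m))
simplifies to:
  i & ~m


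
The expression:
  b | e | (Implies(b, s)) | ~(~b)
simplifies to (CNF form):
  True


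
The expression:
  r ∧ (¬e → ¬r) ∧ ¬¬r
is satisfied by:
  {r: True, e: True}


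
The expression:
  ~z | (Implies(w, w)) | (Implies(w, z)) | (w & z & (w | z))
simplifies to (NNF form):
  True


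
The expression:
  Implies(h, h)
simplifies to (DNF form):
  True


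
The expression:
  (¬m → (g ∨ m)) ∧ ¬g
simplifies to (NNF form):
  m ∧ ¬g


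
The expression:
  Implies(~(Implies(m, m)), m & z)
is always true.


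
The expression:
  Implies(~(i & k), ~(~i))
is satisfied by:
  {i: True}


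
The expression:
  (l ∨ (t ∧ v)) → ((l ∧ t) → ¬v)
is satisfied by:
  {l: False, v: False, t: False}
  {t: True, l: False, v: False}
  {v: True, l: False, t: False}
  {t: True, v: True, l: False}
  {l: True, t: False, v: False}
  {t: True, l: True, v: False}
  {v: True, l: True, t: False}


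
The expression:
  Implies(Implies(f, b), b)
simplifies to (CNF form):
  b | f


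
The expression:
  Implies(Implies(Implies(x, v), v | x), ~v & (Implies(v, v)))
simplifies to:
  ~v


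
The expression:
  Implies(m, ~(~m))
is always true.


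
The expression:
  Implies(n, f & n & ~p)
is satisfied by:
  {f: True, p: False, n: False}
  {p: False, n: False, f: False}
  {f: True, p: True, n: False}
  {p: True, f: False, n: False}
  {n: True, f: True, p: False}


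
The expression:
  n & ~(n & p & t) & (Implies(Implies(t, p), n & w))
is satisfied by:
  {w: True, n: True, p: False, t: False}
  {t: True, w: True, n: True, p: False}
  {t: True, n: True, p: False, w: False}
  {w: True, p: True, n: True, t: False}


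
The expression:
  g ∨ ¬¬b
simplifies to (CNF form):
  b ∨ g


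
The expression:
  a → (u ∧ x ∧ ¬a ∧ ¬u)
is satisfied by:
  {a: False}


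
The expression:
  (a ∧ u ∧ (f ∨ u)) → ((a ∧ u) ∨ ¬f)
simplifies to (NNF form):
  True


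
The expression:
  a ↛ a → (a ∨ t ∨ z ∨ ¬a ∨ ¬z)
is always true.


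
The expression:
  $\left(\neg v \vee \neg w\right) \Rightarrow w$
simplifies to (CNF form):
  $w$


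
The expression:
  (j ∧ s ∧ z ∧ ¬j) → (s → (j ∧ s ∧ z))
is always true.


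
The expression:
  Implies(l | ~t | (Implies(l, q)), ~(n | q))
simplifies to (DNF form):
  ~n & ~q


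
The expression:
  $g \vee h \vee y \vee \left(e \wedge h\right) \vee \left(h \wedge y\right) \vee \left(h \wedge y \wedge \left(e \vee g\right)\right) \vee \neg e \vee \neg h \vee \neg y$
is always true.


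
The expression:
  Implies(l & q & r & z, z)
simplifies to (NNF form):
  True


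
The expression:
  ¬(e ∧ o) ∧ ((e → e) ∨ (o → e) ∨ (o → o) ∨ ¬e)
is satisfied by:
  {e: False, o: False}
  {o: True, e: False}
  {e: True, o: False}


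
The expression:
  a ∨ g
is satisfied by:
  {a: True, g: True}
  {a: True, g: False}
  {g: True, a: False}


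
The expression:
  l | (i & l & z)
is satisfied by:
  {l: True}


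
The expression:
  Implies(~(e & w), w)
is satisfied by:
  {w: True}


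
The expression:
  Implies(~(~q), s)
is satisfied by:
  {s: True, q: False}
  {q: False, s: False}
  {q: True, s: True}


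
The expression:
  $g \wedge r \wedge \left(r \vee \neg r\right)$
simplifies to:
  $g \wedge r$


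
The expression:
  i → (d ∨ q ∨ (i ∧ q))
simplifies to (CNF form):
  d ∨ q ∨ ¬i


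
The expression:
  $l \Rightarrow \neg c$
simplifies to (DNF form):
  $\neg c \vee \neg l$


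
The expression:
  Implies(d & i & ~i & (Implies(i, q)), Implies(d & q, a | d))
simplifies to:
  True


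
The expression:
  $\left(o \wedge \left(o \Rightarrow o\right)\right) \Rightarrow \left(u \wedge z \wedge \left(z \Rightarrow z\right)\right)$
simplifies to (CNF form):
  $\left(u \vee \neg o\right) \wedge \left(z \vee \neg o\right)$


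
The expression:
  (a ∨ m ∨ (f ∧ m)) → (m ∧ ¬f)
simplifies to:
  (m ∧ ¬f) ∨ (¬a ∧ ¬m)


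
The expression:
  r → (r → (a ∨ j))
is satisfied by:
  {a: True, j: True, r: False}
  {a: True, j: False, r: False}
  {j: True, a: False, r: False}
  {a: False, j: False, r: False}
  {r: True, a: True, j: True}
  {r: True, a: True, j: False}
  {r: True, j: True, a: False}


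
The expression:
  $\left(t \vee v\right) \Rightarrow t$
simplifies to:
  $t \vee \neg v$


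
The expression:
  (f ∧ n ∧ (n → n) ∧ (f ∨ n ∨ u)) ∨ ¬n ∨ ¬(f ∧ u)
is always true.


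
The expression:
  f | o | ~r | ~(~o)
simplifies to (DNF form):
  f | o | ~r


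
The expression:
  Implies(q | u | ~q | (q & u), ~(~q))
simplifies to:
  q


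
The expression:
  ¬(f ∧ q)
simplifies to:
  ¬f ∨ ¬q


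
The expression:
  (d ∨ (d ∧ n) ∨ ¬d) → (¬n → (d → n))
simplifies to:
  n ∨ ¬d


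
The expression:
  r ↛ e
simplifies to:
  r ∧ ¬e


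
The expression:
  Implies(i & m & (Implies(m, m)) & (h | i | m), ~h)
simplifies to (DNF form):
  ~h | ~i | ~m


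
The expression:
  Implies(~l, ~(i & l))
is always true.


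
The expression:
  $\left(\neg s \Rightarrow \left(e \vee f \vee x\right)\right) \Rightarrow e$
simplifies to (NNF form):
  $e \vee \left(\neg f \wedge \neg s \wedge \neg x\right)$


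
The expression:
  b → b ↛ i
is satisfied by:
  {b: False, i: False}
  {i: True, b: False}
  {b: True, i: False}


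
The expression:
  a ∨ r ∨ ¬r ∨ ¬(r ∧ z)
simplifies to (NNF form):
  True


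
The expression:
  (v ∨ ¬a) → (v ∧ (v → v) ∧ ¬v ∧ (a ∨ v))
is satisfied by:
  {a: True, v: False}


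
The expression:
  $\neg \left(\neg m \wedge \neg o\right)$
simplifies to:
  $m \vee o$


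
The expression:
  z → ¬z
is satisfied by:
  {z: False}


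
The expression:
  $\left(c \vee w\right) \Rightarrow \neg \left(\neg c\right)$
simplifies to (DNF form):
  $c \vee \neg w$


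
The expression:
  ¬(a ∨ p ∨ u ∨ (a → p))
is never true.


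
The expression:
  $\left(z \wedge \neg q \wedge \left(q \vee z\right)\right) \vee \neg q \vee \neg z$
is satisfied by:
  {q: False, z: False}
  {z: True, q: False}
  {q: True, z: False}


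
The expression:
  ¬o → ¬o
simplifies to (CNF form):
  True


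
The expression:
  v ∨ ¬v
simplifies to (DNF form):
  True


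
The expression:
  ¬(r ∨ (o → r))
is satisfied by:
  {o: True, r: False}


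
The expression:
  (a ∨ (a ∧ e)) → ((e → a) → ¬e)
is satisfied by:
  {e: False, a: False}
  {a: True, e: False}
  {e: True, a: False}


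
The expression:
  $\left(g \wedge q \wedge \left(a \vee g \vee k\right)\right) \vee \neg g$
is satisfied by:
  {q: True, g: False}
  {g: False, q: False}
  {g: True, q: True}


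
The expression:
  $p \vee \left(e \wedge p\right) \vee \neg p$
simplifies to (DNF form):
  $\text{True}$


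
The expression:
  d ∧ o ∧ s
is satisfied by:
  {s: True, d: True, o: True}


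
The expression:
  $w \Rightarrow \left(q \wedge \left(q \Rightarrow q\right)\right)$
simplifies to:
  $q \vee \neg w$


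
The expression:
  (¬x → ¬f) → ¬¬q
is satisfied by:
  {q: True, f: True, x: False}
  {q: True, f: False, x: False}
  {x: True, q: True, f: True}
  {x: True, q: True, f: False}
  {f: True, x: False, q: False}


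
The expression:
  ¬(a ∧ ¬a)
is always true.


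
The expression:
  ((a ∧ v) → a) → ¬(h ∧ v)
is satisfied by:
  {h: False, v: False}
  {v: True, h: False}
  {h: True, v: False}


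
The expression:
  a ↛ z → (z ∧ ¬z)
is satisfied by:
  {z: True, a: False}
  {a: False, z: False}
  {a: True, z: True}


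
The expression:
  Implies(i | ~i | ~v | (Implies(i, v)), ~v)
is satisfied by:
  {v: False}


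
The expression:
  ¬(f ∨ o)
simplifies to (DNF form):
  ¬f ∧ ¬o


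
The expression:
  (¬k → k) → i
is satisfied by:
  {i: True, k: False}
  {k: False, i: False}
  {k: True, i: True}


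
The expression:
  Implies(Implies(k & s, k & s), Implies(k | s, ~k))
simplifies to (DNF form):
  ~k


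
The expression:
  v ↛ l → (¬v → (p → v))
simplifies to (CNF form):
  True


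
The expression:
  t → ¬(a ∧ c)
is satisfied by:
  {c: False, t: False, a: False}
  {a: True, c: False, t: False}
  {t: True, c: False, a: False}
  {a: True, t: True, c: False}
  {c: True, a: False, t: False}
  {a: True, c: True, t: False}
  {t: True, c: True, a: False}


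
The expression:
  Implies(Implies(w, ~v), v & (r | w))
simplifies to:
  v & (r | w)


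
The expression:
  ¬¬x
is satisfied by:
  {x: True}


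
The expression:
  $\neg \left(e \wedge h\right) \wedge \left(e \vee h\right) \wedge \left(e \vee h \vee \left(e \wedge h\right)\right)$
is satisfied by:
  {e: True, h: False}
  {h: True, e: False}


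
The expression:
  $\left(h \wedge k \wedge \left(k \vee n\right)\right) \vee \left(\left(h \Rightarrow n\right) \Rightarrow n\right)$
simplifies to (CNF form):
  $h \vee n$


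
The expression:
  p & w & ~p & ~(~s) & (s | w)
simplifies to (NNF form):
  False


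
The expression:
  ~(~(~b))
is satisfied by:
  {b: False}


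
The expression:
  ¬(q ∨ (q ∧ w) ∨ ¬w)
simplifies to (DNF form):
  w ∧ ¬q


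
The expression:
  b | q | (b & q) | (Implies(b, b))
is always true.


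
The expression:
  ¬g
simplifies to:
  ¬g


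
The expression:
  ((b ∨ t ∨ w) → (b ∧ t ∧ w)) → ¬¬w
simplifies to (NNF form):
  b ∨ t ∨ w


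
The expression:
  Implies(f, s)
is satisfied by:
  {s: True, f: False}
  {f: False, s: False}
  {f: True, s: True}


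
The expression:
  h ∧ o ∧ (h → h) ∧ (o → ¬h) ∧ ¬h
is never true.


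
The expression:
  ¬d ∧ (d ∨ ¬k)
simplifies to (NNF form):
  ¬d ∧ ¬k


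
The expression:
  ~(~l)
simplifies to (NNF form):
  l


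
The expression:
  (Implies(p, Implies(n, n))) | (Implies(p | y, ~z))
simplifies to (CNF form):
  True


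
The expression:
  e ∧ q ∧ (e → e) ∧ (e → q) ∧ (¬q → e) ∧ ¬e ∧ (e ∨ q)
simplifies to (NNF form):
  False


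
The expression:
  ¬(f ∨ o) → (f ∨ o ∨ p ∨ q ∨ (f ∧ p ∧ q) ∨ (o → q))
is always true.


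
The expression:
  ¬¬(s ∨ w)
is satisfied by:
  {s: True, w: True}
  {s: True, w: False}
  {w: True, s: False}


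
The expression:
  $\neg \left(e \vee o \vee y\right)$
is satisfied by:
  {e: False, o: False, y: False}


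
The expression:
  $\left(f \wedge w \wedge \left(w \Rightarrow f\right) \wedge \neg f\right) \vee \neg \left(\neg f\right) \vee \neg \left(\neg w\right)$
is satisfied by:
  {w: True, f: True}
  {w: True, f: False}
  {f: True, w: False}


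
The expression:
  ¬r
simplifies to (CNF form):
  ¬r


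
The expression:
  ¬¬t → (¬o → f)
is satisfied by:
  {o: True, f: True, t: False}
  {o: True, f: False, t: False}
  {f: True, o: False, t: False}
  {o: False, f: False, t: False}
  {o: True, t: True, f: True}
  {o: True, t: True, f: False}
  {t: True, f: True, o: False}


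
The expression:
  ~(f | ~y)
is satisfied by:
  {y: True, f: False}


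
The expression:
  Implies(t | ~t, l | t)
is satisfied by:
  {t: True, l: True}
  {t: True, l: False}
  {l: True, t: False}


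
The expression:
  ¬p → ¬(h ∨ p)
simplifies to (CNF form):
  p ∨ ¬h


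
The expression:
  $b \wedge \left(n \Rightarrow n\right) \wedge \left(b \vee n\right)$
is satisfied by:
  {b: True}


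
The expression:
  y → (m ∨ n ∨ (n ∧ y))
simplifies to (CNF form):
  m ∨ n ∨ ¬y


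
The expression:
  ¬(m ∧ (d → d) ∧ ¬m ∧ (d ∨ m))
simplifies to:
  True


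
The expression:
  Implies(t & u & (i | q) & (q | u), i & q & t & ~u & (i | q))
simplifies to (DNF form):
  ~t | ~u | (~i & ~q)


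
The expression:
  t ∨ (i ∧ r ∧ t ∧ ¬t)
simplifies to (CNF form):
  t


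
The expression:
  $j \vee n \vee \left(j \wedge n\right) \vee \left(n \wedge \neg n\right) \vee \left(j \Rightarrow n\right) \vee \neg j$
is always true.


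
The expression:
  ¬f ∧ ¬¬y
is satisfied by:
  {y: True, f: False}


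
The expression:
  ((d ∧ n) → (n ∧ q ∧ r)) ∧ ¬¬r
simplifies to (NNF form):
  r ∧ (q ∨ ¬d ∨ ¬n)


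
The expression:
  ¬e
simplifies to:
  ¬e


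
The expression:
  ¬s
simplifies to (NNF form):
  ¬s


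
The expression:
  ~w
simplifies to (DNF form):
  ~w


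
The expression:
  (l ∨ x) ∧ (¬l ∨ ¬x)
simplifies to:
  (l ∧ ¬x) ∨ (x ∧ ¬l)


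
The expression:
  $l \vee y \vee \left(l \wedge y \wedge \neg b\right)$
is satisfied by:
  {y: True, l: True}
  {y: True, l: False}
  {l: True, y: False}


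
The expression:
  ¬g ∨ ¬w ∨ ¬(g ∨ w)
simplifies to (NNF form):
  ¬g ∨ ¬w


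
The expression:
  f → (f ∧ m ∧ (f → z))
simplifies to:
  (m ∧ z) ∨ ¬f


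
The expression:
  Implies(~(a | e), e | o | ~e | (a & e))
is always true.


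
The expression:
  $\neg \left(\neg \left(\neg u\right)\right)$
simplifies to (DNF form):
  $\neg u$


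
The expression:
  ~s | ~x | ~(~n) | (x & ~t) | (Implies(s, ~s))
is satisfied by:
  {n: True, s: False, t: False, x: False}
  {n: False, s: False, t: False, x: False}
  {n: True, x: True, s: False, t: False}
  {x: True, n: False, s: False, t: False}
  {n: True, t: True, x: False, s: False}
  {t: True, x: False, s: False, n: False}
  {n: True, x: True, t: True, s: False}
  {x: True, t: True, n: False, s: False}
  {n: True, s: True, x: False, t: False}
  {s: True, x: False, t: False, n: False}
  {n: True, x: True, s: True, t: False}
  {x: True, s: True, n: False, t: False}
  {n: True, t: True, s: True, x: False}
  {t: True, s: True, x: False, n: False}
  {n: True, x: True, t: True, s: True}


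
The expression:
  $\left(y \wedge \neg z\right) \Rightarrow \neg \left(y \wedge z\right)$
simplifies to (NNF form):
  $\text{True}$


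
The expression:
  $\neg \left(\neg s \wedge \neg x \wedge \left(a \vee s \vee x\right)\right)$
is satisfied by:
  {x: True, s: True, a: False}
  {x: True, s: False, a: False}
  {s: True, x: False, a: False}
  {x: False, s: False, a: False}
  {x: True, a: True, s: True}
  {x: True, a: True, s: False}
  {a: True, s: True, x: False}


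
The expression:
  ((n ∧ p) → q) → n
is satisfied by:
  {n: True}


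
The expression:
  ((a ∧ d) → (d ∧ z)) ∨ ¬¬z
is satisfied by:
  {z: True, a: False, d: False}
  {z: False, a: False, d: False}
  {d: True, z: True, a: False}
  {d: True, z: False, a: False}
  {a: True, z: True, d: False}
  {a: True, z: False, d: False}
  {a: True, d: True, z: True}


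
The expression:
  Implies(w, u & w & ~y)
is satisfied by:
  {u: True, w: False, y: False}
  {u: False, w: False, y: False}
  {y: True, u: True, w: False}
  {y: True, u: False, w: False}
  {w: True, u: True, y: False}


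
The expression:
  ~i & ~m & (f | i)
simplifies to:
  f & ~i & ~m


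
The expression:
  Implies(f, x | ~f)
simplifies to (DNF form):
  x | ~f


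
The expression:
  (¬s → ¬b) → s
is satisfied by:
  {b: True, s: True}
  {b: True, s: False}
  {s: True, b: False}


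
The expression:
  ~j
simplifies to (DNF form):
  ~j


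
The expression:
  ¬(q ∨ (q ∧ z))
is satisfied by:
  {q: False}


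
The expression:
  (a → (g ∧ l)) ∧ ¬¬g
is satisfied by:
  {g: True, l: True, a: False}
  {g: True, l: False, a: False}
  {g: True, a: True, l: True}


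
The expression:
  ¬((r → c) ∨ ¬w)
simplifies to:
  r ∧ w ∧ ¬c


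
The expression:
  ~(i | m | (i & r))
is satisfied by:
  {i: False, m: False}


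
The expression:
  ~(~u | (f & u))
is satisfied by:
  {u: True, f: False}


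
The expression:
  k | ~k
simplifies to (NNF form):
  True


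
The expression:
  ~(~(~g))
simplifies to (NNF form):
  ~g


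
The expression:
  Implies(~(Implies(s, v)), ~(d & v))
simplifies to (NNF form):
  True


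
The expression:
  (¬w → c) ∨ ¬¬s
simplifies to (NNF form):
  c ∨ s ∨ w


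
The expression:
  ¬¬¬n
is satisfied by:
  {n: False}


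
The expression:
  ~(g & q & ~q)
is always true.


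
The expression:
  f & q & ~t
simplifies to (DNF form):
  f & q & ~t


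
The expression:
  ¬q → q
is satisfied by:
  {q: True}


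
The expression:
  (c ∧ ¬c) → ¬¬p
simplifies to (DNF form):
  True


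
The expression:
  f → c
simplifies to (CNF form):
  c ∨ ¬f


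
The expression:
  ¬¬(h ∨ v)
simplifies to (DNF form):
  h ∨ v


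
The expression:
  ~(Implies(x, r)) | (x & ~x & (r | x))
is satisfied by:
  {x: True, r: False}


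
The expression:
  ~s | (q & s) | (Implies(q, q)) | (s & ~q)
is always true.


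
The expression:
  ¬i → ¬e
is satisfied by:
  {i: True, e: False}
  {e: False, i: False}
  {e: True, i: True}


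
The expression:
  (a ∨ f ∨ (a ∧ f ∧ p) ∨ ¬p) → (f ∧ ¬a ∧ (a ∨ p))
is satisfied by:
  {p: True, a: False}


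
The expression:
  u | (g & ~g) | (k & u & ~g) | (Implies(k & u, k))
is always true.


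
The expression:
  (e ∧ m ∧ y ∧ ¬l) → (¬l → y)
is always true.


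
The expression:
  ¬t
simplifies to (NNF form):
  ¬t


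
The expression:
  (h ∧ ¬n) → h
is always true.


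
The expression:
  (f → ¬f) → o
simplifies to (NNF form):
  f ∨ o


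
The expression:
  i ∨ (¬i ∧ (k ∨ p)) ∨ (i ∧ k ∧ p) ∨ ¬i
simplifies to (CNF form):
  True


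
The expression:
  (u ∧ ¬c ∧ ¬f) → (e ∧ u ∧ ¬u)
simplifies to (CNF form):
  c ∨ f ∨ ¬u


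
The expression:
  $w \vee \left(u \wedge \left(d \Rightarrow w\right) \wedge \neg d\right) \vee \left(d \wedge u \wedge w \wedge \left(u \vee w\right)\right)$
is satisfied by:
  {w: True, u: True, d: False}
  {w: True, u: False, d: False}
  {d: True, w: True, u: True}
  {d: True, w: True, u: False}
  {u: True, d: False, w: False}


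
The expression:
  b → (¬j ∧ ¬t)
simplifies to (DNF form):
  (¬j ∧ ¬t) ∨ ¬b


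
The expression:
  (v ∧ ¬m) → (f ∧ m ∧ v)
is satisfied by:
  {m: True, v: False}
  {v: False, m: False}
  {v: True, m: True}


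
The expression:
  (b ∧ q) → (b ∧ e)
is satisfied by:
  {e: True, q: False, b: False}
  {e: False, q: False, b: False}
  {b: True, e: True, q: False}
  {b: True, e: False, q: False}
  {q: True, e: True, b: False}
  {q: True, e: False, b: False}
  {q: True, b: True, e: True}


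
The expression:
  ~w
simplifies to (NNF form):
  ~w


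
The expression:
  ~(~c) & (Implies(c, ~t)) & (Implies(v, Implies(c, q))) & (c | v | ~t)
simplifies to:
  c & ~t & (q | ~v)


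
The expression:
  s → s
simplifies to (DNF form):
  True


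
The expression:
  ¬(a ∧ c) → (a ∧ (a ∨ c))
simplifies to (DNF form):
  a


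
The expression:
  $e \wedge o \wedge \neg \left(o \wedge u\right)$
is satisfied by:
  {e: True, o: True, u: False}


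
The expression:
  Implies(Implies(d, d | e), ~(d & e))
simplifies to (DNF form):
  ~d | ~e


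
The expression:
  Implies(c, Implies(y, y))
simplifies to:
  True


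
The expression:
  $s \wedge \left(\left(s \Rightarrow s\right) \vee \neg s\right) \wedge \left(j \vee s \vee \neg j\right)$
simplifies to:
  $s$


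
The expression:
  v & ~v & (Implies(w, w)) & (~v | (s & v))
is never true.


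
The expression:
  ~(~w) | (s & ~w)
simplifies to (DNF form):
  s | w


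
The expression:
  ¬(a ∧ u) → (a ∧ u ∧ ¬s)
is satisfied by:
  {a: True, u: True}


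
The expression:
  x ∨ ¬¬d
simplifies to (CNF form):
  d ∨ x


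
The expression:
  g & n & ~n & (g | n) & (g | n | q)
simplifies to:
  False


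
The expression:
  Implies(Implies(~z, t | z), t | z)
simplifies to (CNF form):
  True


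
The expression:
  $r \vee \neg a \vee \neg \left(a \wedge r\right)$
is always true.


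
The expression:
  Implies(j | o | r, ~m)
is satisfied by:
  {j: False, r: False, m: False, o: False}
  {o: True, j: False, r: False, m: False}
  {r: True, o: False, j: False, m: False}
  {o: True, r: True, j: False, m: False}
  {j: True, o: False, r: False, m: False}
  {o: True, j: True, r: False, m: False}
  {r: True, j: True, o: False, m: False}
  {o: True, r: True, j: True, m: False}
  {m: True, o: False, j: False, r: False}


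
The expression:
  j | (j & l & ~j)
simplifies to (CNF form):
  j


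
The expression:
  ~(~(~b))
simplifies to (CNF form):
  ~b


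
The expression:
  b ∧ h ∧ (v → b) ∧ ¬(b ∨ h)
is never true.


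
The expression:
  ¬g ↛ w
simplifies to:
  w ∨ ¬g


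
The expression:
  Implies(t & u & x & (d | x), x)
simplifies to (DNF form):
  True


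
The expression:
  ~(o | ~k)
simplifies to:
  k & ~o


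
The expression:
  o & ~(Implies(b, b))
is never true.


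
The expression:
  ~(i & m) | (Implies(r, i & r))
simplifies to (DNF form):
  True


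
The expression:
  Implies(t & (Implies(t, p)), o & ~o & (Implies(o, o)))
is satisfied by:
  {p: False, t: False}
  {t: True, p: False}
  {p: True, t: False}


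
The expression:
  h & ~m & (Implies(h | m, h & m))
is never true.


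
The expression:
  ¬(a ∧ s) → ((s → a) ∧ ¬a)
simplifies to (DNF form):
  (a ∧ s) ∨ (¬a ∧ ¬s)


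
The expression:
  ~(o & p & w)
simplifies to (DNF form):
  ~o | ~p | ~w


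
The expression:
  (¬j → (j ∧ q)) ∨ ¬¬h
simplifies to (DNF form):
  h ∨ j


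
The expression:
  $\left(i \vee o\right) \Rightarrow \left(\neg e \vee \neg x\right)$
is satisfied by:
  {i: False, e: False, x: False, o: False}
  {o: True, i: False, e: False, x: False}
  {i: True, o: False, e: False, x: False}
  {o: True, i: True, e: False, x: False}
  {x: True, o: False, i: False, e: False}
  {x: True, o: True, i: False, e: False}
  {x: True, i: True, o: False, e: False}
  {x: True, o: True, i: True, e: False}
  {e: True, x: False, i: False, o: False}
  {e: True, o: True, x: False, i: False}
  {e: True, i: True, x: False, o: False}
  {o: True, e: True, i: True, x: False}
  {e: True, x: True, o: False, i: False}


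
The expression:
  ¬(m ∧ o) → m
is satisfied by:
  {m: True}


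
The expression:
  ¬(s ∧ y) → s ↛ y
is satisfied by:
  {s: True}


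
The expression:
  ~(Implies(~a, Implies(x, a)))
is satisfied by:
  {x: True, a: False}


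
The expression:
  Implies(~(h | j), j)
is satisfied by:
  {h: True, j: True}
  {h: True, j: False}
  {j: True, h: False}


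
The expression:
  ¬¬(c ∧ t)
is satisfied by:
  {t: True, c: True}


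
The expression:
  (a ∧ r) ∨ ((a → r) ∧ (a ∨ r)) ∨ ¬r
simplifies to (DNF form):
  True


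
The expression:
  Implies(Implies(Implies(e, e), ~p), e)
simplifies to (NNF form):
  e | p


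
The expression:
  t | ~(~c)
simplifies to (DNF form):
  c | t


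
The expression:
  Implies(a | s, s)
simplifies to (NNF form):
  s | ~a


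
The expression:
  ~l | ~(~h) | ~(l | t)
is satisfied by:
  {h: True, l: False}
  {l: False, h: False}
  {l: True, h: True}


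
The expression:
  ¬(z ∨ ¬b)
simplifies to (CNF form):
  b ∧ ¬z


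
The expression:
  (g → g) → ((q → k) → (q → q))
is always true.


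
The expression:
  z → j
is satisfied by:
  {j: True, z: False}
  {z: False, j: False}
  {z: True, j: True}


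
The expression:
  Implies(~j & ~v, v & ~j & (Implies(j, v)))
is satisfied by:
  {v: True, j: True}
  {v: True, j: False}
  {j: True, v: False}


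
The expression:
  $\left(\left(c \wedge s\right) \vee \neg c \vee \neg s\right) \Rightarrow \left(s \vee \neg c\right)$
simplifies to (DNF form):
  $s \vee \neg c$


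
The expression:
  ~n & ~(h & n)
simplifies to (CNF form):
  ~n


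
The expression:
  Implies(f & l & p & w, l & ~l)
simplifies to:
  ~f | ~l | ~p | ~w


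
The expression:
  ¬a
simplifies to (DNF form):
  ¬a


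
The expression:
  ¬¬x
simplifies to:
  x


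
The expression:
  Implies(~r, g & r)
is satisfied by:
  {r: True}


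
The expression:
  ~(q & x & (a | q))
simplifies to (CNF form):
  ~q | ~x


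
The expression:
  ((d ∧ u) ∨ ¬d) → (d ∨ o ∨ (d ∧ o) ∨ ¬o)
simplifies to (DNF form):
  True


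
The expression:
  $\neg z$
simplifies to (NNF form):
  $\neg z$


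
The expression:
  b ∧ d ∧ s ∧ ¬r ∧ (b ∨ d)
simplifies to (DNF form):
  b ∧ d ∧ s ∧ ¬r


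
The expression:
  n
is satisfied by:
  {n: True}


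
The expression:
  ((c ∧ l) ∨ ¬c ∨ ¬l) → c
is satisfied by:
  {c: True}


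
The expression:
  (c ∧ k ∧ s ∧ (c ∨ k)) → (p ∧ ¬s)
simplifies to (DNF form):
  ¬c ∨ ¬k ∨ ¬s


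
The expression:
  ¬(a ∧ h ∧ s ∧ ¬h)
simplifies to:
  True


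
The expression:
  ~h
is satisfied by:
  {h: False}


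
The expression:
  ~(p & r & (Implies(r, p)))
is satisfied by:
  {p: False, r: False}
  {r: True, p: False}
  {p: True, r: False}


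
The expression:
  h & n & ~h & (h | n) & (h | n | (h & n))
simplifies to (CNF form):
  False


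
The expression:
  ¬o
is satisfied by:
  {o: False}


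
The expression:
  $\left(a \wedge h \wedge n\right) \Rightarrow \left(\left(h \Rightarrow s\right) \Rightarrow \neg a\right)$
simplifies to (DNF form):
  $\neg a \vee \neg h \vee \neg n \vee \neg s$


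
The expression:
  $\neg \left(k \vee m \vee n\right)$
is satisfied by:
  {n: False, k: False, m: False}


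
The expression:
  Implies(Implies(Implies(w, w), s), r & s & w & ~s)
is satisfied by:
  {s: False}


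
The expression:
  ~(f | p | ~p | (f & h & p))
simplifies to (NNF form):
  False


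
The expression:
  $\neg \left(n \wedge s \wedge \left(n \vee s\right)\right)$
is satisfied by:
  {s: False, n: False}
  {n: True, s: False}
  {s: True, n: False}


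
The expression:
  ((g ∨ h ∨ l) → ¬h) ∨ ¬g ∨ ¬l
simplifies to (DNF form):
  ¬g ∨ ¬h ∨ ¬l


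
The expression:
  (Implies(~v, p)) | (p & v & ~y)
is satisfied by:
  {v: True, p: True}
  {v: True, p: False}
  {p: True, v: False}


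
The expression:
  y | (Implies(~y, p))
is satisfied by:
  {y: True, p: True}
  {y: True, p: False}
  {p: True, y: False}


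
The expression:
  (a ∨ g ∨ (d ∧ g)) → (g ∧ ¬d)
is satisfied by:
  {g: False, a: False, d: False}
  {d: True, g: False, a: False}
  {g: True, d: False, a: False}
  {a: True, g: True, d: False}


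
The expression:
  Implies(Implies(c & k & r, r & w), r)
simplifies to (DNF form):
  r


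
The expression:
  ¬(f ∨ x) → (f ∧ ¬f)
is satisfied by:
  {x: True, f: True}
  {x: True, f: False}
  {f: True, x: False}


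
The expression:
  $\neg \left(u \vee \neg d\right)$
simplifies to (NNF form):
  $d \wedge \neg u$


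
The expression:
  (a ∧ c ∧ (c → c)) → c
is always true.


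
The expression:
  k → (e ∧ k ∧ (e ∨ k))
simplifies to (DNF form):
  e ∨ ¬k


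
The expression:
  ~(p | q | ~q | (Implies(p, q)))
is never true.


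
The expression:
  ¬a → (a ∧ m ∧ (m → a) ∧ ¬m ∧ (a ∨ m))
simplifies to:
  a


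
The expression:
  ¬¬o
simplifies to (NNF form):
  o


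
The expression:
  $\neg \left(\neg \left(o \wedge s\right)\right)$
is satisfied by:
  {s: True, o: True}


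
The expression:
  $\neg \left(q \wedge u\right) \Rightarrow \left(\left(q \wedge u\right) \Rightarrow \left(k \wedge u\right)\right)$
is always true.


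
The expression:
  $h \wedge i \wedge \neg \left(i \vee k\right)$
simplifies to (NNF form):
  $\text{False}$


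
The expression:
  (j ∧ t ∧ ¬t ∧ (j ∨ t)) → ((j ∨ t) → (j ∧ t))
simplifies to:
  True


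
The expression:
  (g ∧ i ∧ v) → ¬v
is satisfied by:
  {g: False, v: False, i: False}
  {i: True, g: False, v: False}
  {v: True, g: False, i: False}
  {i: True, v: True, g: False}
  {g: True, i: False, v: False}
  {i: True, g: True, v: False}
  {v: True, g: True, i: False}


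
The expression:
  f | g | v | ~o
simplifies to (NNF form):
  f | g | v | ~o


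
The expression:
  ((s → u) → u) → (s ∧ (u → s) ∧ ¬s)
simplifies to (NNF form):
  ¬s ∧ ¬u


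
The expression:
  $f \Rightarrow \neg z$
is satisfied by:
  {z: False, f: False}
  {f: True, z: False}
  {z: True, f: False}


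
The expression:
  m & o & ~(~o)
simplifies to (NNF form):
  m & o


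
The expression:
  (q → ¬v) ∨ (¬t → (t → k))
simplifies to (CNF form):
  True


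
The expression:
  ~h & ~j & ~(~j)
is never true.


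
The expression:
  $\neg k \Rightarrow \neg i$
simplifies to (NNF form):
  $k \vee \neg i$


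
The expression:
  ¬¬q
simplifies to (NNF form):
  q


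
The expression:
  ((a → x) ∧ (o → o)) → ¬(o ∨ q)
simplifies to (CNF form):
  (a ∨ ¬o) ∧ (a ∨ ¬q) ∧ (¬o ∨ ¬x) ∧ (¬q ∨ ¬x)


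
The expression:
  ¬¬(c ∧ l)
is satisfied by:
  {c: True, l: True}


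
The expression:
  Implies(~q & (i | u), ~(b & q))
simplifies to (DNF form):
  True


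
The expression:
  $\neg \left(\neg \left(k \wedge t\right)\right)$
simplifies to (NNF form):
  $k \wedge t$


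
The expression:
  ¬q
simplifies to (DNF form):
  ¬q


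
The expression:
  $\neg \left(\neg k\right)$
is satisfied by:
  {k: True}


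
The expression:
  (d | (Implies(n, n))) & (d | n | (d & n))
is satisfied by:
  {n: True, d: True}
  {n: True, d: False}
  {d: True, n: False}


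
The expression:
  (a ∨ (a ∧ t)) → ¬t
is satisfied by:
  {t: False, a: False}
  {a: True, t: False}
  {t: True, a: False}


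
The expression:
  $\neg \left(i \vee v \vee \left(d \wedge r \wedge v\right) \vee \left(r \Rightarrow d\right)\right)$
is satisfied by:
  {r: True, d: False, v: False, i: False}


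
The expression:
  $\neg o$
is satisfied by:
  {o: False}


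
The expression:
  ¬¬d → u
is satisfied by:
  {u: True, d: False}
  {d: False, u: False}
  {d: True, u: True}


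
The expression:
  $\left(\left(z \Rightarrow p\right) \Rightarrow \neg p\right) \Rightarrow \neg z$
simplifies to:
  $p \vee \neg z$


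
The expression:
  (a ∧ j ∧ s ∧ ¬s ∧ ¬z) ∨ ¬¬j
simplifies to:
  j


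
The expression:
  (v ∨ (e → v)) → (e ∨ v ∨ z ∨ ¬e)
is always true.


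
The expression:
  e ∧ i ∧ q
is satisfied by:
  {i: True, e: True, q: True}


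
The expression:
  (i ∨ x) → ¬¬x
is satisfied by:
  {x: True, i: False}
  {i: False, x: False}
  {i: True, x: True}


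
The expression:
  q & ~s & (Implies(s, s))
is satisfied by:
  {q: True, s: False}


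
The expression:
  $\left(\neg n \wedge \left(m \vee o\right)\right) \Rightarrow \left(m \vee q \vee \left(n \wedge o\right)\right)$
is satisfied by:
  {n: True, q: True, m: True, o: False}
  {n: True, q: True, o: False, m: False}
  {n: True, m: True, o: False, q: False}
  {n: True, o: False, m: False, q: False}
  {q: True, m: True, o: False, n: False}
  {q: True, o: False, m: False, n: False}
  {m: True, q: False, o: False, n: False}
  {q: False, o: False, m: False, n: False}
  {q: True, n: True, o: True, m: True}
  {q: True, n: True, o: True, m: False}
  {n: True, o: True, m: True, q: False}
  {n: True, o: True, q: False, m: False}
  {m: True, o: True, q: True, n: False}
  {o: True, q: True, n: False, m: False}
  {o: True, m: True, n: False, q: False}


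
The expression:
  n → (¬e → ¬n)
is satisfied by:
  {e: True, n: False}
  {n: False, e: False}
  {n: True, e: True}


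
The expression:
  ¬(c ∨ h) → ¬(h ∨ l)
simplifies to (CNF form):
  c ∨ h ∨ ¬l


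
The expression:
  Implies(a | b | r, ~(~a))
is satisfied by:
  {a: True, b: False, r: False}
  {r: True, a: True, b: False}
  {a: True, b: True, r: False}
  {r: True, a: True, b: True}
  {r: False, b: False, a: False}


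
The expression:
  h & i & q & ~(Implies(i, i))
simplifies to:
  False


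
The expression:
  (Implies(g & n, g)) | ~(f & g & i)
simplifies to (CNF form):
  True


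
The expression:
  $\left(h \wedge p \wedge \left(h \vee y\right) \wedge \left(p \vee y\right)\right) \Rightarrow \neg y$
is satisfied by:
  {p: False, y: False, h: False}
  {h: True, p: False, y: False}
  {y: True, p: False, h: False}
  {h: True, y: True, p: False}
  {p: True, h: False, y: False}
  {h: True, p: True, y: False}
  {y: True, p: True, h: False}


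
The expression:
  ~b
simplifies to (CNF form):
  ~b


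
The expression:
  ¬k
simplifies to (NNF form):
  ¬k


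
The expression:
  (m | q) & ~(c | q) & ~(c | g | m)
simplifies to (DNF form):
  False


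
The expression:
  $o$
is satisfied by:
  {o: True}


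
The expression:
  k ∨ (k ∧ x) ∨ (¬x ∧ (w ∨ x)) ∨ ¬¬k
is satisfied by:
  {k: True, w: True, x: False}
  {k: True, x: False, w: False}
  {k: True, w: True, x: True}
  {k: True, x: True, w: False}
  {w: True, x: False, k: False}
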